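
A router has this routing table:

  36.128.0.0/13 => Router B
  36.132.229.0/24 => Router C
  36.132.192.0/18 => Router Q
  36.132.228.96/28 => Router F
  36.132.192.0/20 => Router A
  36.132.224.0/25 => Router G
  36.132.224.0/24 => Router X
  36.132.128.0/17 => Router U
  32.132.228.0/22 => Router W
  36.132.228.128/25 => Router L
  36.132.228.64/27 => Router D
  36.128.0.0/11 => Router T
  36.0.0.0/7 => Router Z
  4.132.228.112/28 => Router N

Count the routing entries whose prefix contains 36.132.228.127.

Prefixes containing 36.132.228.127:
  36.0.0.0/7 (36.0.0.0 - 37.255.255.255)
  36.128.0.0/11 (36.128.0.0 - 36.159.255.255)
  36.128.0.0/13 (36.128.0.0 - 36.135.255.255)
  36.132.128.0/17 (36.132.128.0 - 36.132.255.255)
  36.132.192.0/18 (36.132.192.0 - 36.132.255.255)
Total matching entries: 5.

5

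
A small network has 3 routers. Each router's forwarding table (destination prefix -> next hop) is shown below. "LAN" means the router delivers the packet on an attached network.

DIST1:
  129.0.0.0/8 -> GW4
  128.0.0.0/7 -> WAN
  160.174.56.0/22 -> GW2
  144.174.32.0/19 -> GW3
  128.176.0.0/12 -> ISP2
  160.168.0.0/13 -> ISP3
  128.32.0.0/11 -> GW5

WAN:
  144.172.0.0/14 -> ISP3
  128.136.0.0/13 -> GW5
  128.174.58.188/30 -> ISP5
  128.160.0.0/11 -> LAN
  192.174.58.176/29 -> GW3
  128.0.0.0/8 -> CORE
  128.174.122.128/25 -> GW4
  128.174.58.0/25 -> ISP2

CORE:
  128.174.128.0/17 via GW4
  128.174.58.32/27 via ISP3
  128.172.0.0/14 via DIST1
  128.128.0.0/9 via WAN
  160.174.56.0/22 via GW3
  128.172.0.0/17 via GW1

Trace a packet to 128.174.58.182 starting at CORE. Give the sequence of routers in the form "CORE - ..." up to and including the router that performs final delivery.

At CORE: longest match for 128.174.58.182 is 128.172.0.0/14 -> DIST1
At DIST1: longest match for 128.174.58.182 is 128.0.0.0/7 -> WAN
At WAN: longest match for 128.174.58.182 is 128.160.0.0/11 -> LAN

CORE - DIST1 - WAN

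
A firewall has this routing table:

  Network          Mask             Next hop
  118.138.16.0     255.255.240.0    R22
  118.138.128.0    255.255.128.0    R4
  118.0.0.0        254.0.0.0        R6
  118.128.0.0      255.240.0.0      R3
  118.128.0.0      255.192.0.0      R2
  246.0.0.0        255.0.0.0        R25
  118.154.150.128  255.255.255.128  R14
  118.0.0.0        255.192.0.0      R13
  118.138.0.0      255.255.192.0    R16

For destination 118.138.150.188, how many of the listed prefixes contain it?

4

Prefixes containing 118.138.150.188:
  118.0.0.0/7 (118.0.0.0 - 119.255.255.255)
  118.128.0.0/10 (118.128.0.0 - 118.191.255.255)
  118.128.0.0/12 (118.128.0.0 - 118.143.255.255)
  118.138.128.0/17 (118.138.128.0 - 118.138.255.255)
Total matching entries: 4.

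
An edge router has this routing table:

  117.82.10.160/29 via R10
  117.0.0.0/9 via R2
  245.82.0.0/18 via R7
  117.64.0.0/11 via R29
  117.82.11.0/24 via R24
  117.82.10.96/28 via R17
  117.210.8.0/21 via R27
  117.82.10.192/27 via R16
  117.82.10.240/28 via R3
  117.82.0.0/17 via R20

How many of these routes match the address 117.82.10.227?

Prefixes containing 117.82.10.227:
  117.0.0.0/9 (117.0.0.0 - 117.127.255.255)
  117.64.0.0/11 (117.64.0.0 - 117.95.255.255)
  117.82.0.0/17 (117.82.0.0 - 117.82.127.255)
Total matching entries: 3.

3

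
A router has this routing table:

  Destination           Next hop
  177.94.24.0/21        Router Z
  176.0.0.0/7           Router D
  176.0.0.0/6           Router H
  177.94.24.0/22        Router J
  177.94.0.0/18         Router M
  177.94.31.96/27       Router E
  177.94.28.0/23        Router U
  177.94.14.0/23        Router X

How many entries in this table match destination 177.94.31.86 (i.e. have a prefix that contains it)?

4

Prefixes containing 177.94.31.86:
  176.0.0.0/6 (176.0.0.0 - 179.255.255.255)
  176.0.0.0/7 (176.0.0.0 - 177.255.255.255)
  177.94.0.0/18 (177.94.0.0 - 177.94.63.255)
  177.94.24.0/21 (177.94.24.0 - 177.94.31.255)
Total matching entries: 4.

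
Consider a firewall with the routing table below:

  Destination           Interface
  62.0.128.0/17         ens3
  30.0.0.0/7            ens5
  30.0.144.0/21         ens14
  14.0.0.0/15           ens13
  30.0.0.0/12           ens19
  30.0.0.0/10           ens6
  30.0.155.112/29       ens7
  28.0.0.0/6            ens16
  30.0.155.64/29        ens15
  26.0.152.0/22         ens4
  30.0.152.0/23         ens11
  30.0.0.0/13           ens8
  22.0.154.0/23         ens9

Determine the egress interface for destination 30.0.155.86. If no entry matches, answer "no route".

Routes whose prefix contains 30.0.155.86:
  28.0.0.0/6 (28.0.0.0 - 31.255.255.255) -> ens16
  30.0.0.0/7 (30.0.0.0 - 31.255.255.255) -> ens5
  30.0.0.0/10 (30.0.0.0 - 30.63.255.255) -> ens6
  30.0.0.0/12 (30.0.0.0 - 30.15.255.255) -> ens19
  30.0.0.0/13 (30.0.0.0 - 30.7.255.255) -> ens8
More-specific entries that do NOT match:
  30.0.155.112/29 (30.0.155.112 - 30.0.155.119) does not contain 30.0.155.86
  30.0.155.64/29 (30.0.155.64 - 30.0.155.71) does not contain 30.0.155.86
  30.0.152.0/23 (30.0.152.0 - 30.0.153.255) does not contain 30.0.155.86
  22.0.154.0/23 (22.0.154.0 - 22.0.155.255) does not contain 30.0.155.86
  26.0.152.0/22 (26.0.152.0 - 26.0.155.255) does not contain 30.0.155.86
  30.0.144.0/21 (30.0.144.0 - 30.0.151.255) does not contain 30.0.155.86
  62.0.128.0/17 (62.0.128.0 - 62.0.255.255) does not contain 30.0.155.86
  14.0.0.0/15 (14.0.0.0 - 14.1.255.255) does not contain 30.0.155.86
Longest matching prefix is /13 -> interface ens8.

ens8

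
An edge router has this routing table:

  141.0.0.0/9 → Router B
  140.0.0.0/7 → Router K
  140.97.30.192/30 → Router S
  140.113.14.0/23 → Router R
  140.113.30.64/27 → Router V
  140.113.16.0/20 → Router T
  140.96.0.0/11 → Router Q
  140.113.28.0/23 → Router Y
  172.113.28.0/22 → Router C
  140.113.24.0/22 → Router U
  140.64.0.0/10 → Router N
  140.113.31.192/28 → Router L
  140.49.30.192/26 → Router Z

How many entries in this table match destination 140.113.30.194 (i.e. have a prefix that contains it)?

Prefixes containing 140.113.30.194:
  140.0.0.0/7 (140.0.0.0 - 141.255.255.255)
  140.64.0.0/10 (140.64.0.0 - 140.127.255.255)
  140.96.0.0/11 (140.96.0.0 - 140.127.255.255)
  140.113.16.0/20 (140.113.16.0 - 140.113.31.255)
Total matching entries: 4.

4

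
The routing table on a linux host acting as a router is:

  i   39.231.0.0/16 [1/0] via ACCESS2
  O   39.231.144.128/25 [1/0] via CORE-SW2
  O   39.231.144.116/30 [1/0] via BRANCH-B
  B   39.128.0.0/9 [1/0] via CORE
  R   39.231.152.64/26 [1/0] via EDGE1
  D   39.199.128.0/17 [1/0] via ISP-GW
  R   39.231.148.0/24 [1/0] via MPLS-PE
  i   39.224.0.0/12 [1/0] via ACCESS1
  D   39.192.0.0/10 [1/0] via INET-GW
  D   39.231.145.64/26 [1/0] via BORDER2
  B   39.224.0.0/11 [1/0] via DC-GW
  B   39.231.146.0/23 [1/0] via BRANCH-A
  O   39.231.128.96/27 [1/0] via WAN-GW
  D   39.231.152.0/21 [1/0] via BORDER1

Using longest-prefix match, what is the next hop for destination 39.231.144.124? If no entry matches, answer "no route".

Routes whose prefix contains 39.231.144.124:
  39.128.0.0/9 (39.128.0.0 - 39.255.255.255) -> CORE
  39.192.0.0/10 (39.192.0.0 - 39.255.255.255) -> INET-GW
  39.224.0.0/11 (39.224.0.0 - 39.255.255.255) -> DC-GW
  39.224.0.0/12 (39.224.0.0 - 39.239.255.255) -> ACCESS1
  39.231.0.0/16 (39.231.0.0 - 39.231.255.255) -> ACCESS2
More-specific entries that do NOT match:
  39.231.144.116/30 (39.231.144.116 - 39.231.144.119) does not contain 39.231.144.124
  39.231.128.96/27 (39.231.128.96 - 39.231.128.127) does not contain 39.231.144.124
  39.231.152.64/26 (39.231.152.64 - 39.231.152.127) does not contain 39.231.144.124
  39.231.145.64/26 (39.231.145.64 - 39.231.145.127) does not contain 39.231.144.124
  39.231.144.128/25 (39.231.144.128 - 39.231.144.255) does not contain 39.231.144.124
  39.231.148.0/24 (39.231.148.0 - 39.231.148.255) does not contain 39.231.144.124
  39.231.146.0/23 (39.231.146.0 - 39.231.147.255) does not contain 39.231.144.124
  39.231.152.0/21 (39.231.152.0 - 39.231.159.255) does not contain 39.231.144.124
  39.199.128.0/17 (39.199.128.0 - 39.199.255.255) does not contain 39.231.144.124
Longest matching prefix is /16 -> next hop ACCESS2.

ACCESS2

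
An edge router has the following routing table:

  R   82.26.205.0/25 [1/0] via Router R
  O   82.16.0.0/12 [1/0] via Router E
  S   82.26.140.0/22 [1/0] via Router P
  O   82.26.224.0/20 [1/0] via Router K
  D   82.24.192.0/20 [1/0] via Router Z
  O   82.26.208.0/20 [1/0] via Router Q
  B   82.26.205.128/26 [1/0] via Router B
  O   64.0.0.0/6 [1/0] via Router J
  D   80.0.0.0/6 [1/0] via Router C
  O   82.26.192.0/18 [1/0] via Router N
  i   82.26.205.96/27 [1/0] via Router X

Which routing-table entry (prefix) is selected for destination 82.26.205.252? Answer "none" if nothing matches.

Entries matching 82.26.205.252:
  80.0.0.0/6 (80.0.0.0 - 83.255.255.255)
  82.16.0.0/12 (82.16.0.0 - 82.31.255.255)
  82.26.192.0/18 (82.26.192.0 - 82.26.255.255)
Most specific is 82.26.192.0/18.

82.26.192.0/18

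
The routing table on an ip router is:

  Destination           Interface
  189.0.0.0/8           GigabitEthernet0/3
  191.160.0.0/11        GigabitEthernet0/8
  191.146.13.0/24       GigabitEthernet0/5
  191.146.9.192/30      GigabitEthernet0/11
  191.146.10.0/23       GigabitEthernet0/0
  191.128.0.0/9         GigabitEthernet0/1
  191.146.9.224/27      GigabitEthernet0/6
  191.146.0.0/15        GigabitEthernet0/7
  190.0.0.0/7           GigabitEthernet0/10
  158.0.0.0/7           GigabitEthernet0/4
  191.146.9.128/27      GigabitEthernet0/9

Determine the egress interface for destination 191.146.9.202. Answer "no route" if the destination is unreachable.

GigabitEthernet0/7

Routes whose prefix contains 191.146.9.202:
  190.0.0.0/7 (190.0.0.0 - 191.255.255.255) -> GigabitEthernet0/10
  191.128.0.0/9 (191.128.0.0 - 191.255.255.255) -> GigabitEthernet0/1
  191.146.0.0/15 (191.146.0.0 - 191.147.255.255) -> GigabitEthernet0/7
More-specific entries that do NOT match:
  191.146.9.192/30 (191.146.9.192 - 191.146.9.195) does not contain 191.146.9.202
  191.146.9.224/27 (191.146.9.224 - 191.146.9.255) does not contain 191.146.9.202
  191.146.9.128/27 (191.146.9.128 - 191.146.9.159) does not contain 191.146.9.202
  191.146.13.0/24 (191.146.13.0 - 191.146.13.255) does not contain 191.146.9.202
  191.146.10.0/23 (191.146.10.0 - 191.146.11.255) does not contain 191.146.9.202
Longest matching prefix is /15 -> interface GigabitEthernet0/7.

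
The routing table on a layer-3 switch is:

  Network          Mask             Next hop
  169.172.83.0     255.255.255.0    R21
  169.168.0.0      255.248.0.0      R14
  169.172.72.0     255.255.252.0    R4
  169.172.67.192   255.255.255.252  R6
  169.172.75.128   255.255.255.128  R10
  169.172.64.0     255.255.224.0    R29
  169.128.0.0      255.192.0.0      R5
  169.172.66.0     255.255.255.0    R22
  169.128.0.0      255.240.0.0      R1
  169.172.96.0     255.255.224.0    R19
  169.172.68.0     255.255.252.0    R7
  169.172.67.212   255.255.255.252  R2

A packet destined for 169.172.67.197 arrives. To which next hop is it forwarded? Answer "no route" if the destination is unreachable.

Routes whose prefix contains 169.172.67.197:
  169.128.0.0/10 (169.128.0.0 - 169.191.255.255) -> R5
  169.168.0.0/13 (169.168.0.0 - 169.175.255.255) -> R14
  169.172.64.0/19 (169.172.64.0 - 169.172.95.255) -> R29
More-specific entries that do NOT match:
  169.172.67.192/30 (169.172.67.192 - 169.172.67.195) does not contain 169.172.67.197
  169.172.67.212/30 (169.172.67.212 - 169.172.67.215) does not contain 169.172.67.197
  169.172.75.128/25 (169.172.75.128 - 169.172.75.255) does not contain 169.172.67.197
  169.172.83.0/24 (169.172.83.0 - 169.172.83.255) does not contain 169.172.67.197
  169.172.66.0/24 (169.172.66.0 - 169.172.66.255) does not contain 169.172.67.197
  169.172.72.0/22 (169.172.72.0 - 169.172.75.255) does not contain 169.172.67.197
  169.172.68.0/22 (169.172.68.0 - 169.172.71.255) does not contain 169.172.67.197
Longest matching prefix is /19 -> next hop R29.

R29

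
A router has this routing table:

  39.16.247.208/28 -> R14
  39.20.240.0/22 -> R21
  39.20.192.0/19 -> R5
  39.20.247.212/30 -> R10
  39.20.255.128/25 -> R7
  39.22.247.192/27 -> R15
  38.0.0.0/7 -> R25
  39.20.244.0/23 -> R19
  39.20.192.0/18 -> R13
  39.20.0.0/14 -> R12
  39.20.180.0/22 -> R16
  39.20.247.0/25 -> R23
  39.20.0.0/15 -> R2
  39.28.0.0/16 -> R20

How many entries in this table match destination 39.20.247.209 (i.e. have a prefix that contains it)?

4

Prefixes containing 39.20.247.209:
  38.0.0.0/7 (38.0.0.0 - 39.255.255.255)
  39.20.0.0/14 (39.20.0.0 - 39.23.255.255)
  39.20.0.0/15 (39.20.0.0 - 39.21.255.255)
  39.20.192.0/18 (39.20.192.0 - 39.20.255.255)
Total matching entries: 4.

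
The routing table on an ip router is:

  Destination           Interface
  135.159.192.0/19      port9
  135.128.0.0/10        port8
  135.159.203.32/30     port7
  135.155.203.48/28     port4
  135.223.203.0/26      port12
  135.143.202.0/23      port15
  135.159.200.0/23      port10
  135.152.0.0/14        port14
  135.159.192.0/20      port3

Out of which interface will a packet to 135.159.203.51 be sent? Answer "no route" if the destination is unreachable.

Routes whose prefix contains 135.159.203.51:
  135.128.0.0/10 (135.128.0.0 - 135.191.255.255) -> port8
  135.159.192.0/19 (135.159.192.0 - 135.159.223.255) -> port9
  135.159.192.0/20 (135.159.192.0 - 135.159.207.255) -> port3
More-specific entries that do NOT match:
  135.159.203.32/30 (135.159.203.32 - 135.159.203.35) does not contain 135.159.203.51
  135.155.203.48/28 (135.155.203.48 - 135.155.203.63) does not contain 135.159.203.51
  135.223.203.0/26 (135.223.203.0 - 135.223.203.63) does not contain 135.159.203.51
  135.143.202.0/23 (135.143.202.0 - 135.143.203.255) does not contain 135.159.203.51
  135.159.200.0/23 (135.159.200.0 - 135.159.201.255) does not contain 135.159.203.51
Longest matching prefix is /20 -> interface port3.

port3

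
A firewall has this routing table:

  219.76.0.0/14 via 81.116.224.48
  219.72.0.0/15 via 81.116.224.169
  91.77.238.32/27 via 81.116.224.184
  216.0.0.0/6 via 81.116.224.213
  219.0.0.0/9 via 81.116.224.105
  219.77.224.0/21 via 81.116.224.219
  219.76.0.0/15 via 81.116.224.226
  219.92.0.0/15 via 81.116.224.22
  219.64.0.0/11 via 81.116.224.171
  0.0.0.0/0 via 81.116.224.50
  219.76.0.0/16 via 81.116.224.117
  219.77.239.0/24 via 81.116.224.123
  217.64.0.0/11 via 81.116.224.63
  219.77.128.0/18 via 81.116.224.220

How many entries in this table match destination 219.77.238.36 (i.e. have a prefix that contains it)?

6

Prefixes containing 219.77.238.36:
  0.0.0.0/0 (default, matches everything)
  216.0.0.0/6 (216.0.0.0 - 219.255.255.255)
  219.0.0.0/9 (219.0.0.0 - 219.127.255.255)
  219.64.0.0/11 (219.64.0.0 - 219.95.255.255)
  219.76.0.0/14 (219.76.0.0 - 219.79.255.255)
  219.76.0.0/15 (219.76.0.0 - 219.77.255.255)
Total matching entries: 6.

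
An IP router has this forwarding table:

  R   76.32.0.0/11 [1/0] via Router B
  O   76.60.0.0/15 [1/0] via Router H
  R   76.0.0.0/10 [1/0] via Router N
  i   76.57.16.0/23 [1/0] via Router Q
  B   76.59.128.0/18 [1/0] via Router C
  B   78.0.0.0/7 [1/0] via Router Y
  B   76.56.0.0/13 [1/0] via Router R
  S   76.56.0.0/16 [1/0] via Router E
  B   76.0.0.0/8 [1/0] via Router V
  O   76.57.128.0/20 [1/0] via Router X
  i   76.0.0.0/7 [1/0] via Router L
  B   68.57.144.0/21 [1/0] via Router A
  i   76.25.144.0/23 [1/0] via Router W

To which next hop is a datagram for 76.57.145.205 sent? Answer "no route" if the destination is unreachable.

Router R

Routes whose prefix contains 76.57.145.205:
  76.0.0.0/7 (76.0.0.0 - 77.255.255.255) -> Router L
  76.0.0.0/8 (76.0.0.0 - 76.255.255.255) -> Router V
  76.0.0.0/10 (76.0.0.0 - 76.63.255.255) -> Router N
  76.32.0.0/11 (76.32.0.0 - 76.63.255.255) -> Router B
  76.56.0.0/13 (76.56.0.0 - 76.63.255.255) -> Router R
More-specific entries that do NOT match:
  76.57.16.0/23 (76.57.16.0 - 76.57.17.255) does not contain 76.57.145.205
  76.25.144.0/23 (76.25.144.0 - 76.25.145.255) does not contain 76.57.145.205
  68.57.144.0/21 (68.57.144.0 - 68.57.151.255) does not contain 76.57.145.205
  76.57.128.0/20 (76.57.128.0 - 76.57.143.255) does not contain 76.57.145.205
  76.59.128.0/18 (76.59.128.0 - 76.59.191.255) does not contain 76.57.145.205
  76.56.0.0/16 (76.56.0.0 - 76.56.255.255) does not contain 76.57.145.205
  76.60.0.0/15 (76.60.0.0 - 76.61.255.255) does not contain 76.57.145.205
Longest matching prefix is /13 -> next hop Router R.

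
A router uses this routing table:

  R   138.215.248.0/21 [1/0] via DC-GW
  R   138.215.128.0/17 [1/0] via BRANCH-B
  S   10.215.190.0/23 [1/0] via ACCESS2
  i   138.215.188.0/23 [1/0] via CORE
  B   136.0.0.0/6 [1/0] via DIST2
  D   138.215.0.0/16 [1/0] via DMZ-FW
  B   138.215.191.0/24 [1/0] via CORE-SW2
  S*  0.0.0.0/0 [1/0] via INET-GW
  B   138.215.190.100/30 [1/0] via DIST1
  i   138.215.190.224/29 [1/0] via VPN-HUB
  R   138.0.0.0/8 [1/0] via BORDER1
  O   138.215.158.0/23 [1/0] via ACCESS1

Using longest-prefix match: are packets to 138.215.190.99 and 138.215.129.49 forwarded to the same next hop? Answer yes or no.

yes

138.215.190.99: longest match 138.215.128.0/17 -> BRANCH-B
138.215.129.49: longest match 138.215.128.0/17 -> BRANCH-B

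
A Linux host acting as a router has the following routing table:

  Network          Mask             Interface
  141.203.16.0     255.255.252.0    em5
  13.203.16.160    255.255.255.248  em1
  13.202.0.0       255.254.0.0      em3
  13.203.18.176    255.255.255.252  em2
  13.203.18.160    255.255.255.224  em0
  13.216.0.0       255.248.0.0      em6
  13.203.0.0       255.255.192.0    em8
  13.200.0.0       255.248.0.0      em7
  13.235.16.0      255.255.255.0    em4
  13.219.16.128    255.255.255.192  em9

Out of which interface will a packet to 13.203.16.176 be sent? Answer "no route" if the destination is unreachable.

em8

Routes whose prefix contains 13.203.16.176:
  13.200.0.0/13 (13.200.0.0 - 13.207.255.255) -> em7
  13.202.0.0/15 (13.202.0.0 - 13.203.255.255) -> em3
  13.203.0.0/18 (13.203.0.0 - 13.203.63.255) -> em8
More-specific entries that do NOT match:
  13.203.18.176/30 (13.203.18.176 - 13.203.18.179) does not contain 13.203.16.176
  13.203.16.160/29 (13.203.16.160 - 13.203.16.167) does not contain 13.203.16.176
  13.203.18.160/27 (13.203.18.160 - 13.203.18.191) does not contain 13.203.16.176
  13.219.16.128/26 (13.219.16.128 - 13.219.16.191) does not contain 13.203.16.176
  13.235.16.0/24 (13.235.16.0 - 13.235.16.255) does not contain 13.203.16.176
  141.203.16.0/22 (141.203.16.0 - 141.203.19.255) does not contain 13.203.16.176
Longest matching prefix is /18 -> interface em8.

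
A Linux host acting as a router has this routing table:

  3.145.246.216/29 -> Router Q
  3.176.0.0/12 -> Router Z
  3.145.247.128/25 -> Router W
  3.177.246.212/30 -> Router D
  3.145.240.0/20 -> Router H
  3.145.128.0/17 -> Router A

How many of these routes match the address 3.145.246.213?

Prefixes containing 3.145.246.213:
  3.145.128.0/17 (3.145.128.0 - 3.145.255.255)
  3.145.240.0/20 (3.145.240.0 - 3.145.255.255)
Total matching entries: 2.

2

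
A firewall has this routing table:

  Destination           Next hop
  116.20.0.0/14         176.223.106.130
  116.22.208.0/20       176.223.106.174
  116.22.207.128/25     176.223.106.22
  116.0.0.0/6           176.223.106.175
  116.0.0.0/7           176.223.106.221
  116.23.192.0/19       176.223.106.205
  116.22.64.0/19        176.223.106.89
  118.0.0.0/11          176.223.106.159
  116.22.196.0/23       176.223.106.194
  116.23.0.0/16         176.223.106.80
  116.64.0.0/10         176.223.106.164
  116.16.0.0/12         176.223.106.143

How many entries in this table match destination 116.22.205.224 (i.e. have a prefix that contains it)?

4

Prefixes containing 116.22.205.224:
  116.0.0.0/6 (116.0.0.0 - 119.255.255.255)
  116.0.0.0/7 (116.0.0.0 - 117.255.255.255)
  116.16.0.0/12 (116.16.0.0 - 116.31.255.255)
  116.20.0.0/14 (116.20.0.0 - 116.23.255.255)
Total matching entries: 4.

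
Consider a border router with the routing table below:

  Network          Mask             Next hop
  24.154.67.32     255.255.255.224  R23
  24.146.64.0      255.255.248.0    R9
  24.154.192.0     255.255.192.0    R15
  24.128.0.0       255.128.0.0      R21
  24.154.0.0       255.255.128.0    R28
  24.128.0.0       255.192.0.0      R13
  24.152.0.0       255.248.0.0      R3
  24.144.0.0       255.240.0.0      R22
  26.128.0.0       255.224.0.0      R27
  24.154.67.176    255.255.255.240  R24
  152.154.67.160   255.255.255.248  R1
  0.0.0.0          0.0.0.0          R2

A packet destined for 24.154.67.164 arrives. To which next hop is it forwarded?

Routes whose prefix contains 24.154.67.164:
  0.0.0.0/0 (default, matches everything) -> R2
  24.128.0.0/9 (24.128.0.0 - 24.255.255.255) -> R21
  24.128.0.0/10 (24.128.0.0 - 24.191.255.255) -> R13
  24.144.0.0/12 (24.144.0.0 - 24.159.255.255) -> R22
  24.152.0.0/13 (24.152.0.0 - 24.159.255.255) -> R3
  24.154.0.0/17 (24.154.0.0 - 24.154.127.255) -> R28
More-specific entries that do NOT match:
  152.154.67.160/29 (152.154.67.160 - 152.154.67.167) does not contain 24.154.67.164
  24.154.67.176/28 (24.154.67.176 - 24.154.67.191) does not contain 24.154.67.164
  24.154.67.32/27 (24.154.67.32 - 24.154.67.63) does not contain 24.154.67.164
  24.146.64.0/21 (24.146.64.0 - 24.146.71.255) does not contain 24.154.67.164
  24.154.192.0/18 (24.154.192.0 - 24.154.255.255) does not contain 24.154.67.164
Longest matching prefix is /17 -> next hop R28.

R28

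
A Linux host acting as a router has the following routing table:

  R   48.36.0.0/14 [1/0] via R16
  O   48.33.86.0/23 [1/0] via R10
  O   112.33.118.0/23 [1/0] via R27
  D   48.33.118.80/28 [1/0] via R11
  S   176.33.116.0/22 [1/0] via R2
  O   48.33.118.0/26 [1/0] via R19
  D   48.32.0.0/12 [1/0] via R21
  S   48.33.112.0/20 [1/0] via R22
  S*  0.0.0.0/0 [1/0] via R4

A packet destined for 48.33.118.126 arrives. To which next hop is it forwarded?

R22

Routes whose prefix contains 48.33.118.126:
  0.0.0.0/0 (default, matches everything) -> R4
  48.32.0.0/12 (48.32.0.0 - 48.47.255.255) -> R21
  48.33.112.0/20 (48.33.112.0 - 48.33.127.255) -> R22
More-specific entries that do NOT match:
  48.33.118.80/28 (48.33.118.80 - 48.33.118.95) does not contain 48.33.118.126
  48.33.118.0/26 (48.33.118.0 - 48.33.118.63) does not contain 48.33.118.126
  48.33.86.0/23 (48.33.86.0 - 48.33.87.255) does not contain 48.33.118.126
  112.33.118.0/23 (112.33.118.0 - 112.33.119.255) does not contain 48.33.118.126
  176.33.116.0/22 (176.33.116.0 - 176.33.119.255) does not contain 48.33.118.126
Longest matching prefix is /20 -> next hop R22.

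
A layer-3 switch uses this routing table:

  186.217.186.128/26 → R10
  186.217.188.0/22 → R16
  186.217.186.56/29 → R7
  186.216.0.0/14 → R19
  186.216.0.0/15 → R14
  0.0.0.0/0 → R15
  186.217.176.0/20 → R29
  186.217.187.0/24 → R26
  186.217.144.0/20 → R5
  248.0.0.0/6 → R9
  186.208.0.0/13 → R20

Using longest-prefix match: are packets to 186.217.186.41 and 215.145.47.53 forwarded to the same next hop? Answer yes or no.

186.217.186.41: longest match 186.217.176.0/20 -> R29
215.145.47.53: longest match 0.0.0.0/0 -> R15

no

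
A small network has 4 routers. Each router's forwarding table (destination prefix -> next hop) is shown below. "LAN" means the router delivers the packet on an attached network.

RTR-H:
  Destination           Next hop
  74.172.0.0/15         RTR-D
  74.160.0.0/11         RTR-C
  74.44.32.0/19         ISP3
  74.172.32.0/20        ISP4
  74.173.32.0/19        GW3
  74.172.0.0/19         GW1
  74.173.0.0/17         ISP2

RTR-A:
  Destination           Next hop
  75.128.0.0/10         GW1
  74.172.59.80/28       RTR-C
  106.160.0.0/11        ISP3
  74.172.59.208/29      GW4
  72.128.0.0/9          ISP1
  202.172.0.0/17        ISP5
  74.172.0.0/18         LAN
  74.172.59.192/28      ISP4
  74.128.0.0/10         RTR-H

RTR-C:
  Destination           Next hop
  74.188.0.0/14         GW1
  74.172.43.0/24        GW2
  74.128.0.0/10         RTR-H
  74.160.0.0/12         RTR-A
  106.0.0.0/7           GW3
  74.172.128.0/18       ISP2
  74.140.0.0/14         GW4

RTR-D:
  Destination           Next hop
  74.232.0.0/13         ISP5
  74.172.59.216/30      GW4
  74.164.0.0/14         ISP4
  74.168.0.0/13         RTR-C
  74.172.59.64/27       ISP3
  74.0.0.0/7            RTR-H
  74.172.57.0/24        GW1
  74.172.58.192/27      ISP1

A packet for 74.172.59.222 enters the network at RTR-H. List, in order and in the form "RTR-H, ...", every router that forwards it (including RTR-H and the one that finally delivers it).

At RTR-H: longest match for 74.172.59.222 is 74.172.0.0/15 -> RTR-D
At RTR-D: longest match for 74.172.59.222 is 74.168.0.0/13 -> RTR-C
At RTR-C: longest match for 74.172.59.222 is 74.160.0.0/12 -> RTR-A
At RTR-A: longest match for 74.172.59.222 is 74.172.0.0/18 -> LAN

RTR-H, RTR-D, RTR-C, RTR-A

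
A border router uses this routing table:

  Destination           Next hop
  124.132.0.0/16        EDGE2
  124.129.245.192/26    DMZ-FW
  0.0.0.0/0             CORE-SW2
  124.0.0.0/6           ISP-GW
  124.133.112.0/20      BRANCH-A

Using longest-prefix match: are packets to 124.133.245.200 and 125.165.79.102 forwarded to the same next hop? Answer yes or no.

124.133.245.200: longest match 124.0.0.0/6 -> ISP-GW
125.165.79.102: longest match 124.0.0.0/6 -> ISP-GW

yes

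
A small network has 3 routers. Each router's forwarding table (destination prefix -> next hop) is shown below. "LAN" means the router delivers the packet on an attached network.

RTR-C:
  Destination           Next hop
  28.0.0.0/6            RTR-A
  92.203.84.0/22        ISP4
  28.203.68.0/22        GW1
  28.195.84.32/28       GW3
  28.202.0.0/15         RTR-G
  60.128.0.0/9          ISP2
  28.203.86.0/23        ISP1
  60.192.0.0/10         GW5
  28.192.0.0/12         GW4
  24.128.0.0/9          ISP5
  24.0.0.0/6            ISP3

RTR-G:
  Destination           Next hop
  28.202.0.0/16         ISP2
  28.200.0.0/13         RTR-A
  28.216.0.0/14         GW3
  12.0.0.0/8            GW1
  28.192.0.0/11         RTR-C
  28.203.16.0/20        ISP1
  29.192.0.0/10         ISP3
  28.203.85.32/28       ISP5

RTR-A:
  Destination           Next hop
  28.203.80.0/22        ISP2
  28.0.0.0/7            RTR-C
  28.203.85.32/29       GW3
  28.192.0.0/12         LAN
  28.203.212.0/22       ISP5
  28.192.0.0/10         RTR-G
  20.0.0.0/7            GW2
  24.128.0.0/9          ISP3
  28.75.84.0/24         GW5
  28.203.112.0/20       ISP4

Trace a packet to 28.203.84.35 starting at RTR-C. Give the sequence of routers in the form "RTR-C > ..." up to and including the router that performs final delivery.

At RTR-C: longest match for 28.203.84.35 is 28.202.0.0/15 -> RTR-G
At RTR-G: longest match for 28.203.84.35 is 28.200.0.0/13 -> RTR-A
At RTR-A: longest match for 28.203.84.35 is 28.192.0.0/12 -> LAN

RTR-C > RTR-G > RTR-A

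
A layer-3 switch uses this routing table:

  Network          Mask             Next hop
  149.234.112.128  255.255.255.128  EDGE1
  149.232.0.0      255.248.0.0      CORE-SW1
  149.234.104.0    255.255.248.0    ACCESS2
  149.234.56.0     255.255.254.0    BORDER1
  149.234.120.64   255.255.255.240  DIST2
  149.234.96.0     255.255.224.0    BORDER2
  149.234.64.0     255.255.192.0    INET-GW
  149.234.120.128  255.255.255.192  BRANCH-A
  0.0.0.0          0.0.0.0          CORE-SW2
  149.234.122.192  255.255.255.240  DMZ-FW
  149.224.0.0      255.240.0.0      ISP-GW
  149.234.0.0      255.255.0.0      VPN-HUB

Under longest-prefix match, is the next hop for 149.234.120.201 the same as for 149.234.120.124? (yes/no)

yes

149.234.120.201: longest match 149.234.96.0/19 -> BORDER2
149.234.120.124: longest match 149.234.96.0/19 -> BORDER2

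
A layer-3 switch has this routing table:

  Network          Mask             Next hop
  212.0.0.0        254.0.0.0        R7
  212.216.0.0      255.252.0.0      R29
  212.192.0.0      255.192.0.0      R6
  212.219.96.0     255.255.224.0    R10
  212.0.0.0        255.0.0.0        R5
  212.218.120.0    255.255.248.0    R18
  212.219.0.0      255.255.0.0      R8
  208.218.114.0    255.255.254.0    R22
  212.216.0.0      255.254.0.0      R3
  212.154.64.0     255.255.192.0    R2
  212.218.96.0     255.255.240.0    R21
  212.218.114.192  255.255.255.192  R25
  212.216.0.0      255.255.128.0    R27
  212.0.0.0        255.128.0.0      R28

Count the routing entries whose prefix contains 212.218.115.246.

Prefixes containing 212.218.115.246:
  212.0.0.0/7 (212.0.0.0 - 213.255.255.255)
  212.0.0.0/8 (212.0.0.0 - 212.255.255.255)
  212.192.0.0/10 (212.192.0.0 - 212.255.255.255)
  212.216.0.0/14 (212.216.0.0 - 212.219.255.255)
Total matching entries: 4.

4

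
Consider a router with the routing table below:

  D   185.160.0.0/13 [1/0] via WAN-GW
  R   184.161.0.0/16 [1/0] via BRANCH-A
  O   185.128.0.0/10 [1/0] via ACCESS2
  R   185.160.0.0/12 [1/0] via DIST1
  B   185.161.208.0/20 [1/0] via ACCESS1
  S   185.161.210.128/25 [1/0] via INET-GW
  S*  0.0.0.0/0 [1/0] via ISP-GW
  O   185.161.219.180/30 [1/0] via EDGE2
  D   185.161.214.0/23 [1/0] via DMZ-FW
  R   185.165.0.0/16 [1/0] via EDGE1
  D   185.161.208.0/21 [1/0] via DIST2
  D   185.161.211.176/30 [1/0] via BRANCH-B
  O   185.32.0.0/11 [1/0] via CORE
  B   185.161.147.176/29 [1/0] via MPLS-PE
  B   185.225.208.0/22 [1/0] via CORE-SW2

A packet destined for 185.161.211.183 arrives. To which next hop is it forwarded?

DIST2

Routes whose prefix contains 185.161.211.183:
  0.0.0.0/0 (default, matches everything) -> ISP-GW
  185.128.0.0/10 (185.128.0.0 - 185.191.255.255) -> ACCESS2
  185.160.0.0/12 (185.160.0.0 - 185.175.255.255) -> DIST1
  185.160.0.0/13 (185.160.0.0 - 185.167.255.255) -> WAN-GW
  185.161.208.0/20 (185.161.208.0 - 185.161.223.255) -> ACCESS1
  185.161.208.0/21 (185.161.208.0 - 185.161.215.255) -> DIST2
More-specific entries that do NOT match:
  185.161.219.180/30 (185.161.219.180 - 185.161.219.183) does not contain 185.161.211.183
  185.161.211.176/30 (185.161.211.176 - 185.161.211.179) does not contain 185.161.211.183
  185.161.147.176/29 (185.161.147.176 - 185.161.147.183) does not contain 185.161.211.183
  185.161.210.128/25 (185.161.210.128 - 185.161.210.255) does not contain 185.161.211.183
  185.161.214.0/23 (185.161.214.0 - 185.161.215.255) does not contain 185.161.211.183
  185.225.208.0/22 (185.225.208.0 - 185.225.211.255) does not contain 185.161.211.183
Longest matching prefix is /21 -> next hop DIST2.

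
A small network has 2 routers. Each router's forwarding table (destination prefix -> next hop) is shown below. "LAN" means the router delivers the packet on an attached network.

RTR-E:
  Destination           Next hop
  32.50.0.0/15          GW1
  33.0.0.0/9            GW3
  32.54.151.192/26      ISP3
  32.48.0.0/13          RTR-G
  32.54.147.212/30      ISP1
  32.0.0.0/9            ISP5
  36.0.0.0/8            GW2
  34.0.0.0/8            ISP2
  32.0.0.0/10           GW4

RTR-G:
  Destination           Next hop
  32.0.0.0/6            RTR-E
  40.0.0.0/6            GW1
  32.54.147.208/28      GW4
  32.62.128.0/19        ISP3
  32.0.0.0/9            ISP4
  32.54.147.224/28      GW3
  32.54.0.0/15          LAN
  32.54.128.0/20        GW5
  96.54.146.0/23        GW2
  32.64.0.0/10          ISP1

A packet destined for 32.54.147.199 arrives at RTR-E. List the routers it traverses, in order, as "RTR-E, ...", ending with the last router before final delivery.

RTR-E, RTR-G

At RTR-E: longest match for 32.54.147.199 is 32.48.0.0/13 -> RTR-G
At RTR-G: longest match for 32.54.147.199 is 32.54.0.0/15 -> LAN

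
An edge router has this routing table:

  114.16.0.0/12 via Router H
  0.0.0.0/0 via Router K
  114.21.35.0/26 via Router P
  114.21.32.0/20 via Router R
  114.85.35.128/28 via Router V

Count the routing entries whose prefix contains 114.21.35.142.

Prefixes containing 114.21.35.142:
  0.0.0.0/0 (default, matches everything)
  114.16.0.0/12 (114.16.0.0 - 114.31.255.255)
  114.21.32.0/20 (114.21.32.0 - 114.21.47.255)
Total matching entries: 3.

3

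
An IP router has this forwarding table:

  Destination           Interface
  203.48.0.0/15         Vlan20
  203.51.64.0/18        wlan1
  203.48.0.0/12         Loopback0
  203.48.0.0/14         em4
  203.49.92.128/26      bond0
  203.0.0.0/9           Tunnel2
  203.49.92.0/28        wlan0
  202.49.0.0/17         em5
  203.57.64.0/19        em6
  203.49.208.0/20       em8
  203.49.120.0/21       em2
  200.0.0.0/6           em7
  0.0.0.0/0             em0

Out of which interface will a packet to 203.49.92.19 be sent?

Routes whose prefix contains 203.49.92.19:
  0.0.0.0/0 (default, matches everything) -> em0
  200.0.0.0/6 (200.0.0.0 - 203.255.255.255) -> em7
  203.0.0.0/9 (203.0.0.0 - 203.127.255.255) -> Tunnel2
  203.48.0.0/12 (203.48.0.0 - 203.63.255.255) -> Loopback0
  203.48.0.0/14 (203.48.0.0 - 203.51.255.255) -> em4
  203.48.0.0/15 (203.48.0.0 - 203.49.255.255) -> Vlan20
More-specific entries that do NOT match:
  203.49.92.0/28 (203.49.92.0 - 203.49.92.15) does not contain 203.49.92.19
  203.49.92.128/26 (203.49.92.128 - 203.49.92.191) does not contain 203.49.92.19
  203.49.120.0/21 (203.49.120.0 - 203.49.127.255) does not contain 203.49.92.19
  203.49.208.0/20 (203.49.208.0 - 203.49.223.255) does not contain 203.49.92.19
  203.57.64.0/19 (203.57.64.0 - 203.57.95.255) does not contain 203.49.92.19
  203.51.64.0/18 (203.51.64.0 - 203.51.127.255) does not contain 203.49.92.19
  202.49.0.0/17 (202.49.0.0 - 202.49.127.255) does not contain 203.49.92.19
Longest matching prefix is /15 -> interface Vlan20.

Vlan20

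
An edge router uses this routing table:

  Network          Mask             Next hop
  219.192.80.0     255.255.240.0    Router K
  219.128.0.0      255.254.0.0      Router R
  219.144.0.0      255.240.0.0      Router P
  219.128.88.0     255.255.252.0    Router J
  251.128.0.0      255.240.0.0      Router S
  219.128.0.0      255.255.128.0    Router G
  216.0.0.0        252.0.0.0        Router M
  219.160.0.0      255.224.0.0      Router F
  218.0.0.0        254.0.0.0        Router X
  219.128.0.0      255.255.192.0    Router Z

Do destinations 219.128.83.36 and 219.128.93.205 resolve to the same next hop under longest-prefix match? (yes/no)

yes

219.128.83.36: longest match 219.128.0.0/17 -> Router G
219.128.93.205: longest match 219.128.0.0/17 -> Router G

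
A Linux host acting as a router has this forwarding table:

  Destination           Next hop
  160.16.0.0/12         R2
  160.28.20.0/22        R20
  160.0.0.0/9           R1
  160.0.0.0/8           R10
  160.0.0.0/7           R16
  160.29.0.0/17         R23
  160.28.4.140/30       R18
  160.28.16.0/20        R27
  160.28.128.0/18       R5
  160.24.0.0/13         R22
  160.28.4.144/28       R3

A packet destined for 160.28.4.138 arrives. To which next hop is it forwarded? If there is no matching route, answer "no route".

Routes whose prefix contains 160.28.4.138:
  160.0.0.0/7 (160.0.0.0 - 161.255.255.255) -> R16
  160.0.0.0/8 (160.0.0.0 - 160.255.255.255) -> R10
  160.0.0.0/9 (160.0.0.0 - 160.127.255.255) -> R1
  160.16.0.0/12 (160.16.0.0 - 160.31.255.255) -> R2
  160.24.0.0/13 (160.24.0.0 - 160.31.255.255) -> R22
More-specific entries that do NOT match:
  160.28.4.140/30 (160.28.4.140 - 160.28.4.143) does not contain 160.28.4.138
  160.28.4.144/28 (160.28.4.144 - 160.28.4.159) does not contain 160.28.4.138
  160.28.20.0/22 (160.28.20.0 - 160.28.23.255) does not contain 160.28.4.138
  160.28.16.0/20 (160.28.16.0 - 160.28.31.255) does not contain 160.28.4.138
  160.28.128.0/18 (160.28.128.0 - 160.28.191.255) does not contain 160.28.4.138
  160.29.0.0/17 (160.29.0.0 - 160.29.127.255) does not contain 160.28.4.138
Longest matching prefix is /13 -> next hop R22.

R22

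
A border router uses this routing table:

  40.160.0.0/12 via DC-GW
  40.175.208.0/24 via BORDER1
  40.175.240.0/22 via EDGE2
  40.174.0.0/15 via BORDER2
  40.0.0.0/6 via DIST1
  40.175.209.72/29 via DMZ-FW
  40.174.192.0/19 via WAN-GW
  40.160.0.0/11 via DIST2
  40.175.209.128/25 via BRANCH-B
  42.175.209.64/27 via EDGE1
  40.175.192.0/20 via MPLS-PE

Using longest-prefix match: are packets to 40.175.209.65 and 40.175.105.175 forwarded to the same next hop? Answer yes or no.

40.175.209.65: longest match 40.174.0.0/15 -> BORDER2
40.175.105.175: longest match 40.174.0.0/15 -> BORDER2

yes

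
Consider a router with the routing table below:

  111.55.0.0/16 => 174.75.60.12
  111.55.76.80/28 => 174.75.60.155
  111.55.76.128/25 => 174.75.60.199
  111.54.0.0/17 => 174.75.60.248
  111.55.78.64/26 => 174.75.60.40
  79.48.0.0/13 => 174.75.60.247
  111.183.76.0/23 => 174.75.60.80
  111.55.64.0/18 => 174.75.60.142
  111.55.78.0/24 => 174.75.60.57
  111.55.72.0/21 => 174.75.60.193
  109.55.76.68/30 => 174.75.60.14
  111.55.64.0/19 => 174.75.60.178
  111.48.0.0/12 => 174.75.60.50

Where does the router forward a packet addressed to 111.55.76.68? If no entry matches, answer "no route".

174.75.60.193

Routes whose prefix contains 111.55.76.68:
  111.48.0.0/12 (111.48.0.0 - 111.63.255.255) -> 174.75.60.50
  111.55.0.0/16 (111.55.0.0 - 111.55.255.255) -> 174.75.60.12
  111.55.64.0/18 (111.55.64.0 - 111.55.127.255) -> 174.75.60.142
  111.55.64.0/19 (111.55.64.0 - 111.55.95.255) -> 174.75.60.178
  111.55.72.0/21 (111.55.72.0 - 111.55.79.255) -> 174.75.60.193
More-specific entries that do NOT match:
  109.55.76.68/30 (109.55.76.68 - 109.55.76.71) does not contain 111.55.76.68
  111.55.76.80/28 (111.55.76.80 - 111.55.76.95) does not contain 111.55.76.68
  111.55.78.64/26 (111.55.78.64 - 111.55.78.127) does not contain 111.55.76.68
  111.55.76.128/25 (111.55.76.128 - 111.55.76.255) does not contain 111.55.76.68
  111.55.78.0/24 (111.55.78.0 - 111.55.78.255) does not contain 111.55.76.68
  111.183.76.0/23 (111.183.76.0 - 111.183.77.255) does not contain 111.55.76.68
Longest matching prefix is /21 -> next hop 174.75.60.193.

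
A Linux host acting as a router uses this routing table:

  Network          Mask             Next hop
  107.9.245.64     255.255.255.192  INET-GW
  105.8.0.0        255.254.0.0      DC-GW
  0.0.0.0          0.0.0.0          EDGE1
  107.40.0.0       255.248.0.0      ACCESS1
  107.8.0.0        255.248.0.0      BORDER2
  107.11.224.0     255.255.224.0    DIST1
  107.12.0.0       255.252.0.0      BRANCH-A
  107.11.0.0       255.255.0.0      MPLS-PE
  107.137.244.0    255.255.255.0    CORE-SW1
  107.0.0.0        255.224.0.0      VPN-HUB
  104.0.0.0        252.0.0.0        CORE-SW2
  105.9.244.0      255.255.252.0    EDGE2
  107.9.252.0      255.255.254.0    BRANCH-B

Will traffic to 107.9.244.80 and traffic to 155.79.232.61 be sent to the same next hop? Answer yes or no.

107.9.244.80: longest match 107.8.0.0/13 -> BORDER2
155.79.232.61: longest match 0.0.0.0/0 -> EDGE1

no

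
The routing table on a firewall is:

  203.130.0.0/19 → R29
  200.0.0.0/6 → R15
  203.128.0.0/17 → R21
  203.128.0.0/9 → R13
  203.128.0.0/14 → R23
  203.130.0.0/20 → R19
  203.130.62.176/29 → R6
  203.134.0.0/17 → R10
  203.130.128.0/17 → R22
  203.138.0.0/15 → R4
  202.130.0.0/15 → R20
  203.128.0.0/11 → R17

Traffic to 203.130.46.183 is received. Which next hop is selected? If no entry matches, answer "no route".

Routes whose prefix contains 203.130.46.183:
  200.0.0.0/6 (200.0.0.0 - 203.255.255.255) -> R15
  203.128.0.0/9 (203.128.0.0 - 203.255.255.255) -> R13
  203.128.0.0/11 (203.128.0.0 - 203.159.255.255) -> R17
  203.128.0.0/14 (203.128.0.0 - 203.131.255.255) -> R23
More-specific entries that do NOT match:
  203.130.62.176/29 (203.130.62.176 - 203.130.62.183) does not contain 203.130.46.183
  203.130.0.0/20 (203.130.0.0 - 203.130.15.255) does not contain 203.130.46.183
  203.130.0.0/19 (203.130.0.0 - 203.130.31.255) does not contain 203.130.46.183
  203.128.0.0/17 (203.128.0.0 - 203.128.127.255) does not contain 203.130.46.183
  203.134.0.0/17 (203.134.0.0 - 203.134.127.255) does not contain 203.130.46.183
  203.130.128.0/17 (203.130.128.0 - 203.130.255.255) does not contain 203.130.46.183
  203.138.0.0/15 (203.138.0.0 - 203.139.255.255) does not contain 203.130.46.183
  202.130.0.0/15 (202.130.0.0 - 202.131.255.255) does not contain 203.130.46.183
Longest matching prefix is /14 -> next hop R23.

R23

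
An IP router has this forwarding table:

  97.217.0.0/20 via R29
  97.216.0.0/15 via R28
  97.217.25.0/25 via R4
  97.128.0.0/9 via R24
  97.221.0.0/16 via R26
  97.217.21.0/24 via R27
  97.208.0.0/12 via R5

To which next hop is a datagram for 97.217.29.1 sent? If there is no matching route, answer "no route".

Routes whose prefix contains 97.217.29.1:
  97.128.0.0/9 (97.128.0.0 - 97.255.255.255) -> R24
  97.208.0.0/12 (97.208.0.0 - 97.223.255.255) -> R5
  97.216.0.0/15 (97.216.0.0 - 97.217.255.255) -> R28
More-specific entries that do NOT match:
  97.217.25.0/25 (97.217.25.0 - 97.217.25.127) does not contain 97.217.29.1
  97.217.21.0/24 (97.217.21.0 - 97.217.21.255) does not contain 97.217.29.1
  97.217.0.0/20 (97.217.0.0 - 97.217.15.255) does not contain 97.217.29.1
  97.221.0.0/16 (97.221.0.0 - 97.221.255.255) does not contain 97.217.29.1
Longest matching prefix is /15 -> next hop R28.

R28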